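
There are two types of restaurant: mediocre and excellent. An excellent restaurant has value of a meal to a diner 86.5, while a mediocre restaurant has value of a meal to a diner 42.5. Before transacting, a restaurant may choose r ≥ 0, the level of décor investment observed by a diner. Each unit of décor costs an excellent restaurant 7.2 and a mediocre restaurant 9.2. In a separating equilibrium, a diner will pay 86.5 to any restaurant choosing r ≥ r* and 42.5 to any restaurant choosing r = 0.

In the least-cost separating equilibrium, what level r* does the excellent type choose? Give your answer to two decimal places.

4.78

A mediocre restaurant choosing r = 0 receives 42.5.
Imitating at r* instead would pay 86.5 at cost 9.2·r*, netting 86.5 − 9.2·r*.
Indifference: 42.5 = 86.5 − 9.2·r*, so r* = (86.5 − 42.5) / 9.2 ≈ 4.78.
At r* the mediocre type's incentive constraint just binds; the excellent type strictly prefers r* since its per-unit cost is lower.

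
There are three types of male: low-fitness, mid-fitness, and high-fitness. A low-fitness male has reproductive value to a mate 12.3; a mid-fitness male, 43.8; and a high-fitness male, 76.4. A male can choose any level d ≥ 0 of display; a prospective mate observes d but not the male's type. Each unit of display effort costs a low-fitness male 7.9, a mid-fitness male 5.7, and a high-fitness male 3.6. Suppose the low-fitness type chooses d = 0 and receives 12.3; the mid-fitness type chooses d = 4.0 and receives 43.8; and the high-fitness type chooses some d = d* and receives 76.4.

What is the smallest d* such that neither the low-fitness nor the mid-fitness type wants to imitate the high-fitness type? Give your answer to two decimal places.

9.72

Low-fitness type (on-path payoff 12.3) won't mimic when 12.3 ≥ 76.4 − 7.9·d*, i.e. d* ≥ 8.11.
Mid-fitness type (on-path payoff 43.8 − 5.7×4.0 = 21) won't mimic when 21 ≥ 76.4 − 5.7·d*, i.e. d* ≥ 9.72.
Both must hold, so d* = max(8.11, 9.72) = 9.72. The mid-fitness type's constraint binds.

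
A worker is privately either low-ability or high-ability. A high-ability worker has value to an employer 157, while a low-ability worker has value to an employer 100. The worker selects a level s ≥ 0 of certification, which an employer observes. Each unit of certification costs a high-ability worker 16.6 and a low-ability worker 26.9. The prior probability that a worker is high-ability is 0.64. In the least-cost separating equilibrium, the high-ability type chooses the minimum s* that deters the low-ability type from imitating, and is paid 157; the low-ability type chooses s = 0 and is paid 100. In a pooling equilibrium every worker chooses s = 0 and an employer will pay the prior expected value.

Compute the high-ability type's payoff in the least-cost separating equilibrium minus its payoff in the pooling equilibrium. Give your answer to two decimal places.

Least-cost separating signal: s* solves 100 = 157 − 26.9·s*, so s* = (157 − 100)/26.9 ≈ 2.1190.
High-ability type's separating payoff: 157 − 16.6 × s* = 157 − 16.6 × (157 − 100)/26.9 = 157 − 946.2/26.9 ≈ 121.8253.
Pooling payoff: 0.64 × 157 + 0.36 × 100 = 136.48.
Difference: 121.8253 − 136.48 = -14.6547, i.e. -14.65 to two decimal places.
The high-ability type would prefer the pooling outcome.

-14.65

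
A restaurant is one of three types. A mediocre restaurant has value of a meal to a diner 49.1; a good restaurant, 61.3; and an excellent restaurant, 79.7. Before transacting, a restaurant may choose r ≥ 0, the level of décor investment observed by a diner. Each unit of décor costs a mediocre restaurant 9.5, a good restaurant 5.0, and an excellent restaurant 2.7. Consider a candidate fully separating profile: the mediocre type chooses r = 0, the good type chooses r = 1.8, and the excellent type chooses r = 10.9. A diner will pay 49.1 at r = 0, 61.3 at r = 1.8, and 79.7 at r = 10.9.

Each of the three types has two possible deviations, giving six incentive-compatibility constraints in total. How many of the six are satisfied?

5

Mediocre (own payoff 49.1): to r=1.8 gives 61.3 − 9.5×1.8 = 44.2 → no gain ✓; to r=10.9 gives 79.7 − 9.5×10.9 = -23.85 → no gain ✓.
Excellent (own payoff 79.7 − 2.7×10.9 = 50.27): to r=0 gives 49.1 → no gain ✓; to r=1.8 gives 61.3 − 2.7×1.8 = 56.44 → profitable ✗.
Good (own payoff 61.3 − 5.0×1.8 = 52.3): to r=0 gives 49.1 → no gain ✓; to r=10.9 gives 79.7 − 5.0×10.9 = 25.2 → no gain ✓.
5 of the 6 constraints hold; not an equilibrium.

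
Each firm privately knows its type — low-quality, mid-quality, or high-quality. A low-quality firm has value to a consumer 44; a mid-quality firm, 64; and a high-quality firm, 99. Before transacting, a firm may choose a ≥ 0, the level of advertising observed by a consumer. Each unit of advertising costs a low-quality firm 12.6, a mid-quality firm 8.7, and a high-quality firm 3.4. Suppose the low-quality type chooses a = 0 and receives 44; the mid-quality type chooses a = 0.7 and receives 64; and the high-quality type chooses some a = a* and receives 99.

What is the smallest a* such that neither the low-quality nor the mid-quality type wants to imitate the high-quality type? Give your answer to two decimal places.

4.72

Mid-quality type (on-path payoff 64 − 8.7×0.7 = 57.91) won't mimic when 57.91 ≥ 99 − 8.7·a*, i.e. a* ≥ 4.72.
Low-quality type (on-path payoff 44) won't mimic when 44 ≥ 99 − 12.6·a*, i.e. a* ≥ 4.37.
Both must hold, so a* = max(4.37, 4.72) = 4.72. The mid-quality type's constraint binds.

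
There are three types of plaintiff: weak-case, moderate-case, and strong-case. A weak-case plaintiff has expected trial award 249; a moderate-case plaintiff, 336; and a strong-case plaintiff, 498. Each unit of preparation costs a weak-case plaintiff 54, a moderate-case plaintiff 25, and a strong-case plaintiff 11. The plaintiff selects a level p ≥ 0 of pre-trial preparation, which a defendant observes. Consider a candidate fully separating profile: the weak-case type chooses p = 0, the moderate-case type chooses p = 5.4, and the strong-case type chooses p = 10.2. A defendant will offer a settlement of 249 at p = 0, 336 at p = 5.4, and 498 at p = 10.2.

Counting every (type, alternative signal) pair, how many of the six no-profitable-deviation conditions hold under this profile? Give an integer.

4

Moderate-case (own payoff 336 − 25×5.4 = 201): to p=0 gives 249 → profitable ✗; to p=10.2 gives 498 − 25×10.2 = 243 → profitable ✗.
Weak-case (own payoff 249): to p=5.4 gives 336 − 54×5.4 = 44.4 → no gain ✓; to p=10.2 gives 498 − 54×10.2 = -52.8 → no gain ✓.
Strong-case (own payoff 498 − 11×10.2 = 385.8): to p=0 gives 249 → no gain ✓; to p=5.4 gives 336 − 11×5.4 = 276.6 → no gain ✓.
4 of the 6 constraints hold; not an equilibrium.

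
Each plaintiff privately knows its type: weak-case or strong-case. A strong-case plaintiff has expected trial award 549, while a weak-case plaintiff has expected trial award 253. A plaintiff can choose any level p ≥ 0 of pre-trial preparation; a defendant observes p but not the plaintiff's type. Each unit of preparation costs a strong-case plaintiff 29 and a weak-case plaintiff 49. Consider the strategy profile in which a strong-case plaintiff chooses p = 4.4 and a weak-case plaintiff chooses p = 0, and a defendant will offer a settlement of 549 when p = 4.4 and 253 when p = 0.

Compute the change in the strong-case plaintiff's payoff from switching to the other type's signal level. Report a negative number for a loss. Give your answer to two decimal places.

-168.40

Playing p = 4.4 the strong-case plaintiff receives 549 − 29 × 4.4 = 421.4.
Deviating to p = 0 yields 253 instead.
Gain from deviating: 253 − 421.4 = -168.40.
The gain is negative, so the strong-case type's incentive-compatibility constraint is satisfied.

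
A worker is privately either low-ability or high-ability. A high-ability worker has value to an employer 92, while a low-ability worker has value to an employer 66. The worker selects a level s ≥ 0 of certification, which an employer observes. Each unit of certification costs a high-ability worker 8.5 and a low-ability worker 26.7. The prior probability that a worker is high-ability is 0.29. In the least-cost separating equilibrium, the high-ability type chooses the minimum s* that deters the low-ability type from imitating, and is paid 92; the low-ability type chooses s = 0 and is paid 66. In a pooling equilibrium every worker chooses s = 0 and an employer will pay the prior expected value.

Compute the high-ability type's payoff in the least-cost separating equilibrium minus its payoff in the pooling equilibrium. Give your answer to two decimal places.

Least-cost separating signal: s* solves 66 = 92 − 26.7·s*, so s* = (92 − 66)/26.7 ≈ 0.9738.
High-ability type's separating payoff: 92 − 8.5 × s* = 92 − 8.5 × (92 − 66)/26.7 = 92 − 221/26.7 ≈ 83.7228.
Pooling payoff: 0.29 × 92 + 0.71 × 66 = 73.54.
Difference: 83.7228 − 73.54 = 10.1828, i.e. 10.18 to two decimal places.
The high-ability type prefers to separate.

10.18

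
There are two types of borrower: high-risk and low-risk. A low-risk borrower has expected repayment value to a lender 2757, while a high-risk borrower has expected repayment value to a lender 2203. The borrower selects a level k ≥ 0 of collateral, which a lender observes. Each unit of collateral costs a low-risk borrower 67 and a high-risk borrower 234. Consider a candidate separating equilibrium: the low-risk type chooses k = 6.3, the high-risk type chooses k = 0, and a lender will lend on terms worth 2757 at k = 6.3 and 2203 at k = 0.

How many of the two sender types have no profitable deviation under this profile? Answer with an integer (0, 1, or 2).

Low-risk type: signal → 2757 − 67 × 6.3 = 2334.9; deviate to 0 → 2203. IC holds (2334.9 ≥ 2203).
High-risk type: stay at 0 → 2203; mimic → 2757 − 234 × 6.3 = 1282.8. IC holds (2203 ≥ 1282.8).
2 of 2 constraints hold, so this is a separating equilibrium.

2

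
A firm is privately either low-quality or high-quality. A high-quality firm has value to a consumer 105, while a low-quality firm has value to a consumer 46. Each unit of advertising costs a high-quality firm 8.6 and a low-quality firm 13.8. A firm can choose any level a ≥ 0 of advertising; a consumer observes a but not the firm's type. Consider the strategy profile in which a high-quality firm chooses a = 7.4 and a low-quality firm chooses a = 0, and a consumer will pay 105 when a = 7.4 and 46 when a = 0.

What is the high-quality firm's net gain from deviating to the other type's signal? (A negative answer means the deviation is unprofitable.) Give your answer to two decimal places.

Playing a = 7.4 the high-quality firm receives 105 − 8.6 × 7.4 = 41.36.
Deviating to a = 0 yields 46 instead.
Gain from deviating: 46 − 41.36 = 4.64.
The gain is positive, so the high-quality type's incentive-compatibility constraint is violated — this profile is not a separating equilibrium.

4.64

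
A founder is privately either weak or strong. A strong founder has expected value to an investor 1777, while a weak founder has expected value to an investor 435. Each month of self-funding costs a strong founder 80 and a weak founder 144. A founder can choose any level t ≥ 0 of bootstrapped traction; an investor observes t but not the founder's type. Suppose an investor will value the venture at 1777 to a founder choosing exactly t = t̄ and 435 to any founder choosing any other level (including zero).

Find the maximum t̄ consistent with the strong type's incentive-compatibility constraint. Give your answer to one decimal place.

16.8

Choosing t̄ yields the strong type 1777 − 80·t̄; choosing zero yields 435.
The strong type is indifferent at 1777 − 80·t̄ = 435, i.e. t̄ = (1777 − 435) / 80 ≈ 16.8.
For any t̄ above 16.8 the strong type would rather pool at zero, so separation collapses.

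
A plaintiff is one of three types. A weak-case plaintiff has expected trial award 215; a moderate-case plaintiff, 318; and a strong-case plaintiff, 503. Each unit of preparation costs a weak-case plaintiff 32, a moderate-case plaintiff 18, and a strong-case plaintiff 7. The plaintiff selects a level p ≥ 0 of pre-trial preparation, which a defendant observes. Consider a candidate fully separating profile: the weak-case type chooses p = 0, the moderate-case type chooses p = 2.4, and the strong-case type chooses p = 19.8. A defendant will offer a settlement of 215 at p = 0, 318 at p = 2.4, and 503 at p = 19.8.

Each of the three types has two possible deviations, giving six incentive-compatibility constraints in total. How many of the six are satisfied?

Strong-case (own payoff 503 − 7×19.8 = 364.4): to p=0 gives 215 → no gain ✓; to p=2.4 gives 318 − 7×2.4 = 301.2 → no gain ✓.
Weak-case (own payoff 215): to p=2.4 gives 318 − 32×2.4 = 241.2 → profitable ✗; to p=19.8 gives 503 − 32×19.8 = -130.6 → no gain ✓.
Moderate-case (own payoff 318 − 18×2.4 = 274.8): to p=0 gives 215 → no gain ✓; to p=19.8 gives 503 − 18×19.8 = 146.6 → no gain ✓.
5 of the 6 constraints hold; not an equilibrium.

5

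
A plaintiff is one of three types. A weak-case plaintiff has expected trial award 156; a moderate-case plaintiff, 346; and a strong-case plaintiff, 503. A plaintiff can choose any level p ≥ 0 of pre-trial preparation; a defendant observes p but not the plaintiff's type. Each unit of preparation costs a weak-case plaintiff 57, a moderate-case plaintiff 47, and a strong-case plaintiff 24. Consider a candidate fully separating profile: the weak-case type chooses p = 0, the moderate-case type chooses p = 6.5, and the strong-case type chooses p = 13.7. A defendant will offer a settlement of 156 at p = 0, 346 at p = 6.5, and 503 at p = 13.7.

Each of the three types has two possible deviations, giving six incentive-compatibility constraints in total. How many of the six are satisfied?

Weak-case (own payoff 156): to p=6.5 gives 346 − 57×6.5 = -24.5 → no gain ✓; to p=13.7 gives 503 − 57×13.7 = -277.9 → no gain ✓.
Strong-case (own payoff 503 − 24×13.7 = 174.2): to p=0 gives 156 → no gain ✓; to p=6.5 gives 346 − 24×6.5 = 190 → profitable ✗.
Moderate-case (own payoff 346 − 47×6.5 = 40.5): to p=0 gives 156 → profitable ✗; to p=13.7 gives 503 − 47×13.7 = -140.9 → no gain ✓.
4 of the 6 constraints hold; not an equilibrium.

4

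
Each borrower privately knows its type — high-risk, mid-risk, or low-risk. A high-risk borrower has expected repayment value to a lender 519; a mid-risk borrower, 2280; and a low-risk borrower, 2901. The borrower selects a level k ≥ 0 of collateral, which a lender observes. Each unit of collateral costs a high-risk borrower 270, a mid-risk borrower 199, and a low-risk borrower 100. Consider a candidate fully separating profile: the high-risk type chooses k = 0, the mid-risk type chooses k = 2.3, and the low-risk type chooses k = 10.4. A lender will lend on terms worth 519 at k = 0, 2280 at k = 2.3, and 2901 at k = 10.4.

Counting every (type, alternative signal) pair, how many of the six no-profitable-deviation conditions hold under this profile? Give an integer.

Mid-risk (own payoff 2280 − 199×2.3 = 1822.3): to k=0 gives 519 → no gain ✓; to k=10.4 gives 2901 − 199×10.4 = 831.4 → no gain ✓.
High-risk (own payoff 519): to k=2.3 gives 2280 − 270×2.3 = 1659 → profitable ✗; to k=10.4 gives 2901 − 270×10.4 = 93 → no gain ✓.
Low-risk (own payoff 2901 − 100×10.4 = 1861): to k=0 gives 519 → no gain ✓; to k=2.3 gives 2280 − 100×2.3 = 2050 → profitable ✗.
4 of the 6 constraints hold; not an equilibrium.

4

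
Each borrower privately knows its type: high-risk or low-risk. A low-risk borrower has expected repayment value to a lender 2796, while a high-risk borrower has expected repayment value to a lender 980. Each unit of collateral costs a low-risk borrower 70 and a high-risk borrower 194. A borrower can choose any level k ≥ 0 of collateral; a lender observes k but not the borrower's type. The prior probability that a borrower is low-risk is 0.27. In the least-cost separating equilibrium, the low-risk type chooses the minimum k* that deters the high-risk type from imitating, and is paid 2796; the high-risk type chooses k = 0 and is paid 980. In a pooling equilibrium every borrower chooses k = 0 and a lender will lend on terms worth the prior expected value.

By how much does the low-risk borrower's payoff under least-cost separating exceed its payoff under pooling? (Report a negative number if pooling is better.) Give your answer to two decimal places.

670.42

Least-cost separating signal: k* solves 980 = 2796 − 194·k*, so k* = (2796 − 980)/194 ≈ 9.3608.
Low-risk type's separating payoff: 2796 − 70 × k* = 2796 − 70 × (2796 − 980)/194 = 2796 − 127120/194 ≈ 2140.7423.
Pooling payoff: 0.27 × 2796 + 0.73 × 980 = 1470.32.
Difference: 2140.7423 − 1470.32 = 670.4223, i.e. 670.42 to two decimal places.
The low-risk type prefers to separate.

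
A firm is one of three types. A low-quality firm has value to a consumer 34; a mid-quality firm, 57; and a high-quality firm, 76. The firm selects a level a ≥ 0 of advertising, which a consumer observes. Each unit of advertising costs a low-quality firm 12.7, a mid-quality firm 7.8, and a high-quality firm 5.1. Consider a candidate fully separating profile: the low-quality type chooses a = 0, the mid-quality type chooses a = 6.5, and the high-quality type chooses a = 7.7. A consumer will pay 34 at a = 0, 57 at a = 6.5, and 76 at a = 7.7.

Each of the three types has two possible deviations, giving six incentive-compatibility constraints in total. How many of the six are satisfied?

4

Mid-quality (own payoff 57 − 7.8×6.5 = 6.3): to a=0 gives 34 → profitable ✗; to a=7.7 gives 76 − 7.8×7.7 = 15.94 → profitable ✗.
High-quality (own payoff 76 − 5.1×7.7 = 36.73): to a=0 gives 34 → no gain ✓; to a=6.5 gives 57 − 5.1×6.5 = 23.85 → no gain ✓.
Low-quality (own payoff 34): to a=6.5 gives 57 − 12.7×6.5 = -25.55 → no gain ✓; to a=7.7 gives 76 − 12.7×7.7 = -21.79 → no gain ✓.
4 of the 6 constraints hold; not an equilibrium.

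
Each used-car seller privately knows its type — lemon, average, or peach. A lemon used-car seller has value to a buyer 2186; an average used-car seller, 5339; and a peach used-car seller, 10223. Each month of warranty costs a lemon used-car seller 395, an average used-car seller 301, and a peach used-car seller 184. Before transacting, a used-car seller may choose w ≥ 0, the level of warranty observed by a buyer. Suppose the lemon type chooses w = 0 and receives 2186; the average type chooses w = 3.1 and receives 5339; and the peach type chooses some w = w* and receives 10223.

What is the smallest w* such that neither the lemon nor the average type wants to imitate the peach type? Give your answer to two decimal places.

20.35

Average type (on-path payoff 5339 − 301×3.1 = 4405.9) won't mimic when 4405.9 ≥ 10223 − 301·w*, i.e. w* ≥ 19.33.
Lemon type (on-path payoff 2186) won't mimic when 2186 ≥ 10223 − 395·w*, i.e. w* ≥ 20.35.
Both must hold, so w* = max(20.35, 19.33) = 20.35. The lemon type's constraint binds.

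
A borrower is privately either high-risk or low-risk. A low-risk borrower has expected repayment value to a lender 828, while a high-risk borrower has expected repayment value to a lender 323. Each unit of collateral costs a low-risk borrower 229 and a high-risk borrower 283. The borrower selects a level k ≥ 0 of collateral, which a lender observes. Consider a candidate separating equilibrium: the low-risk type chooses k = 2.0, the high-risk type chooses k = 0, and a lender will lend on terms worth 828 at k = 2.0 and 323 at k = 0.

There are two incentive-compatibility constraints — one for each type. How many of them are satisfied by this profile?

2

High-risk type: stay at 0 → 323; mimic → 828 − 283 × 2.0 = 262. IC holds (323 ≥ 262).
Low-risk type: signal → 828 − 229 × 2.0 = 370; deviate to 0 → 323. IC holds (370 ≥ 323).
2 of 2 constraints hold, so this is a separating equilibrium.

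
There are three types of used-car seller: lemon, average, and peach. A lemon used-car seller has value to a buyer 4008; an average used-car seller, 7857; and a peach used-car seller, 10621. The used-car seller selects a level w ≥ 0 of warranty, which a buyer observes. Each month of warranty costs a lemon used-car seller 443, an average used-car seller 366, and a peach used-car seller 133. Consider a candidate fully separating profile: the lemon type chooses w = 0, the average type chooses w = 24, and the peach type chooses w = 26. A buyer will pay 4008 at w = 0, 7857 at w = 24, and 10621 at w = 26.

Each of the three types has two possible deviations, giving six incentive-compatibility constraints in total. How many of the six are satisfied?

Average (own payoff 7857 − 366×24 = -927): to w=0 gives 4008 → profitable ✗; to w=26 gives 10621 − 366×26 = 1105 → profitable ✗.
Lemon (own payoff 4008): to w=24 gives 7857 − 443×24 = -2775 → no gain ✓; to w=26 gives 10621 − 443×26 = -897 → no gain ✓.
Peach (own payoff 10621 − 133×26 = 7163): to w=0 gives 4008 → no gain ✓; to w=24 gives 7857 − 133×24 = 4665 → no gain ✓.
4 of the 6 constraints hold; not an equilibrium.

4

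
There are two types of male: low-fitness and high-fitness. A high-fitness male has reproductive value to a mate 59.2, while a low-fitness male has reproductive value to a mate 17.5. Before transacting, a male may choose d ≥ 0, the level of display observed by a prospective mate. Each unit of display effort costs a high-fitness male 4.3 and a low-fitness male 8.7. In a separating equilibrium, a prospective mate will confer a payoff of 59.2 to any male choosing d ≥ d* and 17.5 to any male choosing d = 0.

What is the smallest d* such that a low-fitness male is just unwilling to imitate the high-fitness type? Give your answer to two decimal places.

4.79

A low-fitness male choosing d = 0 receives 17.5.
Imitating at d* instead would pay 59.2 at cost 8.7·d*, netting 59.2 − 8.7·d*.
Indifference: 17.5 = 59.2 − 8.7·d*, so d* = (59.2 − 17.5) / 8.7 ≈ 4.79.
At d* the low-fitness type's incentive constraint just binds; the high-fitness type strictly prefers d* since its per-unit cost is lower.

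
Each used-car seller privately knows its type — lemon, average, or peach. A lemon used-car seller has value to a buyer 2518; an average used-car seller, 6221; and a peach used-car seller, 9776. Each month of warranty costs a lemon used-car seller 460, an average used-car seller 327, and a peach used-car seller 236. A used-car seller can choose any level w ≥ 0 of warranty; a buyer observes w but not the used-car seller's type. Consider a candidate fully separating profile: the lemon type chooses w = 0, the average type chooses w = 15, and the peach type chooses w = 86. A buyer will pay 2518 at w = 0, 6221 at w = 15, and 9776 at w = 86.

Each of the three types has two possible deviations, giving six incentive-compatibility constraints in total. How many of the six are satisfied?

Lemon (own payoff 2518): to w=15 gives 6221 − 460×15 = -679 → no gain ✓; to w=86 gives 9776 − 460×86 = -29784 → no gain ✓.
Peach (own payoff 9776 − 236×86 = -10520): to w=0 gives 2518 → profitable ✗; to w=15 gives 6221 − 236×15 = 2681 → profitable ✗.
Average (own payoff 6221 − 327×15 = 1316): to w=0 gives 2518 → profitable ✗; to w=86 gives 9776 − 327×86 = -18346 → no gain ✓.
3 of the 6 constraints hold; not an equilibrium.

3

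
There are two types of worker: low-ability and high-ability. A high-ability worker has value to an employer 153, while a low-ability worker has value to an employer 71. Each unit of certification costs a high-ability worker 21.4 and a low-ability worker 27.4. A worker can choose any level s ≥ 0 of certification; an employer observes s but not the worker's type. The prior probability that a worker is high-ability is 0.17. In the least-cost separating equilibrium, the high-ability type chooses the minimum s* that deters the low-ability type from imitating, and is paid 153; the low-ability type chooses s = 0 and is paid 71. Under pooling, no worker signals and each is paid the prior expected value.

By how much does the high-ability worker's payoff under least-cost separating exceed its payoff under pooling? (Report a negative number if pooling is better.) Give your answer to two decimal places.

4.02

Least-cost separating signal: s* solves 71 = 153 − 27.4·s*, so s* = (153 − 71)/27.4 ≈ 2.9927.
High-ability type's separating payoff: 153 − 21.4 × s* = 153 − 21.4 × (153 − 71)/27.4 = 153 − 1754.8/27.4 ≈ 88.9562.
Pooling payoff: 0.17 × 153 + 0.83 × 71 = 84.94.
Difference: 88.9562 − 84.94 = 4.0162, i.e. 4.02 to two decimal places.
The high-ability type prefers to separate.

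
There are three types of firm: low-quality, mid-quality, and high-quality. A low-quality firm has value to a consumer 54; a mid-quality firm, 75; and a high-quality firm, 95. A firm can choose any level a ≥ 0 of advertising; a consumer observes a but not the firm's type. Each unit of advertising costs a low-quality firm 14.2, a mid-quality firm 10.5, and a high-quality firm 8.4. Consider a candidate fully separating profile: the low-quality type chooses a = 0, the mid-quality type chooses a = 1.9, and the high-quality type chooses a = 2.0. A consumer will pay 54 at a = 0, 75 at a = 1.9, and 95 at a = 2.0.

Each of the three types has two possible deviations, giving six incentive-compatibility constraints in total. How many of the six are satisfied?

High-quality (own payoff 95 − 8.4×2.0 = 78.2): to a=0 gives 54 → no gain ✓; to a=1.9 gives 75 − 8.4×1.9 = 59.04 → no gain ✓.
Low-quality (own payoff 54): to a=1.9 gives 75 − 14.2×1.9 = 48.02 → no gain ✓; to a=2.0 gives 95 − 14.2×2.0 = 66.6 → profitable ✗.
Mid-quality (own payoff 75 − 10.5×1.9 = 55.05): to a=0 gives 54 → no gain ✓; to a=2.0 gives 95 − 10.5×2.0 = 74 → profitable ✗.
4 of the 6 constraints hold; not an equilibrium.

4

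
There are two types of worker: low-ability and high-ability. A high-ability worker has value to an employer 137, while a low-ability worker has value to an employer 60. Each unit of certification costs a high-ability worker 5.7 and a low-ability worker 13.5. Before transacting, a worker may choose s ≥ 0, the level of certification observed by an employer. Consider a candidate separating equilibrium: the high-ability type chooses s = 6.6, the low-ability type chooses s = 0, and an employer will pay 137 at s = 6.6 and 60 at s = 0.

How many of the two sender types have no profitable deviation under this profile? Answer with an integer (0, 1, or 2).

Low-ability type: stay at 0 → 60; mimic → 137 − 13.5 × 6.6 = 47.9. IC holds (60 ≥ 47.9).
High-ability type: signal → 137 − 5.7 × 6.6 = 99.38; deviate to 0 → 60. IC holds (99.38 ≥ 60).
2 of 2 constraints hold, so this is a separating equilibrium.

2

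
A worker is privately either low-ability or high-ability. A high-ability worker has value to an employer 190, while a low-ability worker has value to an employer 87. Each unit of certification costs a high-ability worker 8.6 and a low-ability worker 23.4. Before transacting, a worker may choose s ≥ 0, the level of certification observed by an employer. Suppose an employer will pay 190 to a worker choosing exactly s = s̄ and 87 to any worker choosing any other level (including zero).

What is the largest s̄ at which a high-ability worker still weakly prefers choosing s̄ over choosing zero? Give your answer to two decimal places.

11.98

Choosing s̄ yields the high-ability type 190 − 8.6·s̄; choosing zero yields 87.
The high-ability type is indifferent at 190 − 8.6·s̄ = 87, i.e. s̄ = (190 − 87) / 8.6 ≈ 11.98.
For any s̄ above 11.98 the high-ability type would rather pool at zero, so separation collapses.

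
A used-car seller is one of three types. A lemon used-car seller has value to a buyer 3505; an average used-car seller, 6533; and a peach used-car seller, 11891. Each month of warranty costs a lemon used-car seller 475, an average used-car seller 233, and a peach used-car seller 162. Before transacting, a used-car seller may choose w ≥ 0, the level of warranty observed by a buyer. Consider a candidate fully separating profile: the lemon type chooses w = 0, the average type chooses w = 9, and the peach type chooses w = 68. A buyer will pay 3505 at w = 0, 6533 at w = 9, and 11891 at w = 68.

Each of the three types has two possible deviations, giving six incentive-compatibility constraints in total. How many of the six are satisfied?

Lemon (own payoff 3505): to w=9 gives 6533 − 475×9 = 2258 → no gain ✓; to w=68 gives 11891 − 475×68 = -20409 → no gain ✓.
Average (own payoff 6533 − 233×9 = 4436): to w=0 gives 3505 → no gain ✓; to w=68 gives 11891 − 233×68 = -3953 → no gain ✓.
Peach (own payoff 11891 − 162×68 = 875): to w=0 gives 3505 → profitable ✗; to w=9 gives 6533 − 162×9 = 5075 → profitable ✗.
4 of the 6 constraints hold; not an equilibrium.

4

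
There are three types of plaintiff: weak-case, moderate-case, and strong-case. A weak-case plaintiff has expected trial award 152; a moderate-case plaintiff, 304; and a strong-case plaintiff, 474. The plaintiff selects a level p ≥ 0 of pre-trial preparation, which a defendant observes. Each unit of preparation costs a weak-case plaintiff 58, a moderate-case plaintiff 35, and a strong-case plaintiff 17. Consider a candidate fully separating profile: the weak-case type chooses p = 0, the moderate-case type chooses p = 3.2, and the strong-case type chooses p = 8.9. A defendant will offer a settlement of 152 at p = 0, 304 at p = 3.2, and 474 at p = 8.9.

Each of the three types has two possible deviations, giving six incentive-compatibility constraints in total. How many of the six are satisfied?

6

Moderate-case (own payoff 304 − 35×3.2 = 192): to p=0 gives 152 → no gain ✓; to p=8.9 gives 474 − 35×8.9 = 162.5 → no gain ✓.
Weak-case (own payoff 152): to p=3.2 gives 304 − 58×3.2 = 118.4 → no gain ✓; to p=8.9 gives 474 − 58×8.9 = -42.2 → no gain ✓.
Strong-case (own payoff 474 − 17×8.9 = 322.7): to p=0 gives 152 → no gain ✓; to p=3.2 gives 304 − 17×3.2 = 249.6 → no gain ✓.
6 of the 6 constraints hold; this profile is a separating equilibrium.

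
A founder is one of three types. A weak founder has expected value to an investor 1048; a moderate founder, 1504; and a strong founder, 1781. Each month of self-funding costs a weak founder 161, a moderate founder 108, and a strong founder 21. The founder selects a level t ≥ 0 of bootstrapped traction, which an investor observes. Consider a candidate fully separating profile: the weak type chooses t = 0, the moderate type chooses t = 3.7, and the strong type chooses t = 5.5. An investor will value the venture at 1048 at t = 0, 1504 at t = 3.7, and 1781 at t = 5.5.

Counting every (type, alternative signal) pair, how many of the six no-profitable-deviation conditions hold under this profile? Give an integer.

5

Moderate (own payoff 1504 − 108×3.7 = 1104.4): to t=0 gives 1048 → no gain ✓; to t=5.5 gives 1781 − 108×5.5 = 1187 → profitable ✗.
Strong (own payoff 1781 − 21×5.5 = 1665.5): to t=0 gives 1048 → no gain ✓; to t=3.7 gives 1504 − 21×3.7 = 1426.3 → no gain ✓.
Weak (own payoff 1048): to t=3.7 gives 1504 − 161×3.7 = 908.3 → no gain ✓; to t=5.5 gives 1781 − 161×5.5 = 895.5 → no gain ✓.
5 of the 6 constraints hold; not an equilibrium.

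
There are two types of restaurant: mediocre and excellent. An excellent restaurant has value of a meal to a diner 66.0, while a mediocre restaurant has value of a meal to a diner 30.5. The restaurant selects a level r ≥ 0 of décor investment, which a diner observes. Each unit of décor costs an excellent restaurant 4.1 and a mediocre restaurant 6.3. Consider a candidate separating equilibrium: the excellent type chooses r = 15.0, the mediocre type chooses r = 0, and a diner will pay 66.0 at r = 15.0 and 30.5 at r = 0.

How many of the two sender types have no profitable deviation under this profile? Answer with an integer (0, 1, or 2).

Excellent type: signal → 66.0 − 4.1 × 15.0 = 4.5; deviate to 0 → 30.5. IC fails (4.5 < 30.5).
Mediocre type: stay at 0 → 30.5; mimic → 66.0 − 6.3 × 15.0 = -28.5. IC holds (30.5 ≥ -28.5).
1 of 2 constraints hold, so this profile is not an equilibrium.

1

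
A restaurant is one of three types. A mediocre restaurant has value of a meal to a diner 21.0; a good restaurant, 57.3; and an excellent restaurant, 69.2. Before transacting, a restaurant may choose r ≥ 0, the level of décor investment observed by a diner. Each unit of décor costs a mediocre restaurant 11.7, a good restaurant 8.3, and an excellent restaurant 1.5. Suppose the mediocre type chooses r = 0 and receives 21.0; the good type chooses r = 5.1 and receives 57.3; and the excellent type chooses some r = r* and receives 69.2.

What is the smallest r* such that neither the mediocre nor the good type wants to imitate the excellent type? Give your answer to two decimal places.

Mediocre type (on-path payoff 21.0) won't mimic when 21.0 ≥ 69.2 − 11.7·r*, i.e. r* ≥ 4.12.
Good type (on-path payoff 57.3 − 8.3×5.1 = 14.97) won't mimic when 14.97 ≥ 69.2 − 8.3·r*, i.e. r* ≥ 6.53.
Both must hold, so r* = max(4.12, 6.53) = 6.53. The good type's constraint binds.

6.53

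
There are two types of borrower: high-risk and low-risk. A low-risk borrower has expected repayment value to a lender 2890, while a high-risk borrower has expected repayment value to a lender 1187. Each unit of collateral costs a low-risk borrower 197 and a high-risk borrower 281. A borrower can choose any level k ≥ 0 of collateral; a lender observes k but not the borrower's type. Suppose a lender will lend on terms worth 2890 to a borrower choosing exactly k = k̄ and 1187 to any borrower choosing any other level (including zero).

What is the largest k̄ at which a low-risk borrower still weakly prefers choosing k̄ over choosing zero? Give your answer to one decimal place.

Choosing k̄ yields the low-risk type 2890 − 197·k̄; choosing zero yields 1187.
The low-risk type is indifferent at 2890 − 197·k̄ = 1187, i.e. k̄ = (2890 − 1187) / 197 ≈ 8.6.
For any k̄ above 8.6 the low-risk type would rather pool at zero, so separation collapses.

8.6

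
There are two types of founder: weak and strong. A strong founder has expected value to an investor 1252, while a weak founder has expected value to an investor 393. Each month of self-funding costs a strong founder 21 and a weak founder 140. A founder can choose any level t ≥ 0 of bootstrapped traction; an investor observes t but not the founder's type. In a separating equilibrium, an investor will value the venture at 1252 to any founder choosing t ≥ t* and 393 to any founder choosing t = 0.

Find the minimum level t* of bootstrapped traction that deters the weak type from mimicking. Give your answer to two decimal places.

A weak founder choosing t = 0 receives 393.
Imitating at t* instead would pay 1252 at cost 140·t*, netting 1252 − 140·t*.
Indifference: 393 = 1252 − 140·t*, so t* = (1252 − 393) / 140 ≈ 6.14.
This is the weak type's binding incentive-compatibility constraint; any t ≥ 6.14 sustains separation on that side.

6.14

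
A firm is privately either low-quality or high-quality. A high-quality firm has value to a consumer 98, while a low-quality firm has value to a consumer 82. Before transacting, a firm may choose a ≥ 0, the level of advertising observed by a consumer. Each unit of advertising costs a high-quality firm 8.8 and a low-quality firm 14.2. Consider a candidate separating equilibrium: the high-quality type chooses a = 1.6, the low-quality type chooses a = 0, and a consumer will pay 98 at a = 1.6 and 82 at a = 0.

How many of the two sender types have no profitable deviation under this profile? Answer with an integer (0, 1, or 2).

2

Low-quality type: stay at 0 → 82; mimic → 98 − 14.2 × 1.6 = 75.28. IC holds (82 ≥ 75.28).
High-quality type: signal → 98 − 8.8 × 1.6 = 83.92; deviate to 0 → 82. IC holds (83.92 ≥ 82).
2 of 2 constraints hold, so this is a separating equilibrium.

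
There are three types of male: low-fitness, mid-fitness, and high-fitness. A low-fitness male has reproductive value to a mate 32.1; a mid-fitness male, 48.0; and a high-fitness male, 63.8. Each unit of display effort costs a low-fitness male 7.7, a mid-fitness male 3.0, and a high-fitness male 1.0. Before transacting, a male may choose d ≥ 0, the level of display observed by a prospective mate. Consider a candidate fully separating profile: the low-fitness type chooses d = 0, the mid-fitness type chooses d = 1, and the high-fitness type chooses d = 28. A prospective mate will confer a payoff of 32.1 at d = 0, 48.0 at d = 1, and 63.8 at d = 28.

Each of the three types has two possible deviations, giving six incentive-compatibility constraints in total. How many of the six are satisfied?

Mid-fitness (own payoff 48.0 − 3.0×1 = 45): to d=0 gives 32.1 → no gain ✓; to d=28 gives 63.8 − 3.0×28 = -20.2 → no gain ✓.
Low-fitness (own payoff 32.1): to d=1 gives 48.0 − 7.7×1 = 40.3 → profitable ✗; to d=28 gives 63.8 − 7.7×28 = -151.8 → no gain ✓.
High-fitness (own payoff 63.8 − 1.0×28 = 35.8): to d=0 gives 32.1 → no gain ✓; to d=1 gives 48.0 − 1.0×1 = 47 → profitable ✗.
4 of the 6 constraints hold; not an equilibrium.

4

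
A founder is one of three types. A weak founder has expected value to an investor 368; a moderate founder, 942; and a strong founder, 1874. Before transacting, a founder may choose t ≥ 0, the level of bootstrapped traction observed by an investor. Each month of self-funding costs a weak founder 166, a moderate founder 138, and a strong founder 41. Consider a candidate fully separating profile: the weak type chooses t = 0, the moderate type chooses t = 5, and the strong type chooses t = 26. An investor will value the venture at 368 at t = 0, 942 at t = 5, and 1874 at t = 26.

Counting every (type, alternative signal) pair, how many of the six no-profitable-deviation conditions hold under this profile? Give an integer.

5

Weak (own payoff 368): to t=5 gives 942 − 166×5 = 112 → no gain ✓; to t=26 gives 1874 − 166×26 = -2442 → no gain ✓.
Strong (own payoff 1874 − 41×26 = 808): to t=0 gives 368 → no gain ✓; to t=5 gives 942 − 41×5 = 737 → no gain ✓.
Moderate (own payoff 942 − 138×5 = 252): to t=0 gives 368 → profitable ✗; to t=26 gives 1874 − 138×26 = -1714 → no gain ✓.
5 of the 6 constraints hold; not an equilibrium.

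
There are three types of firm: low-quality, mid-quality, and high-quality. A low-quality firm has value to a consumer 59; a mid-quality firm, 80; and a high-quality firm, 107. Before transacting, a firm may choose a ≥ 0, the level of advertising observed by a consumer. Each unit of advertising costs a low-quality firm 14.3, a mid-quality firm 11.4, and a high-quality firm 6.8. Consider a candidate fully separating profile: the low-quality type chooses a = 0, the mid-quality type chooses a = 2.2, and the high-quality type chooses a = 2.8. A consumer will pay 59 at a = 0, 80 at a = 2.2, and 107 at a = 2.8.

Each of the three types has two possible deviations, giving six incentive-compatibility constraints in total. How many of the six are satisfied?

Low-quality (own payoff 59): to a=2.2 gives 80 − 14.3×2.2 = 48.54 → no gain ✓; to a=2.8 gives 107 − 14.3×2.8 = 66.96 → profitable ✗.
High-quality (own payoff 107 − 6.8×2.8 = 87.96): to a=0 gives 59 → no gain ✓; to a=2.2 gives 80 − 6.8×2.2 = 65.04 → no gain ✓.
Mid-quality (own payoff 80 − 11.4×2.2 = 54.92): to a=0 gives 59 → profitable ✗; to a=2.8 gives 107 − 11.4×2.8 = 75.08 → profitable ✗.
3 of the 6 constraints hold; not an equilibrium.

3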